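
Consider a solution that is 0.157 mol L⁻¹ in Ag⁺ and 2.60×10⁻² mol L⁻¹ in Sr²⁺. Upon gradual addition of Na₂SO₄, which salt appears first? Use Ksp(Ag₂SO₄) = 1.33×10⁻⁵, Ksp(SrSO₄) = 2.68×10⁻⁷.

Precipitation of each salt begins when its ion product equals Ksp.
For Ag₂SO₄: [SO₄²⁻] = (Ksp/[Ag⁺]^2) = 5.40×10⁻⁴ mol L⁻¹
For SrSO₄: [SO₄²⁻] = (Ksp/[Sr²⁺]) = 1.03×10⁻⁵ mol L⁻¹
Since SrSO₄ needs less SO₄²⁻ to reach saturation, it precipitates first.

SrSO₄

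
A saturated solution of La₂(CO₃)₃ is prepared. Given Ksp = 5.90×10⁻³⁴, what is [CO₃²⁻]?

2.66×10⁻⁷ M

La₂(CO₃)₃(s) ⇌ 2 La³⁺(aq) + 3 CO₃²⁻(aq)
Let s be the molar solubility. Then [La³⁺] = 2s and [CO₃²⁻] = 3s.
Ksp = [La³⁺]^2[CO₃²⁻]^3 = (2s)^2 · (3s)^3 = 108s^5 = 5.90×10⁻³⁴
s = 8.86×10⁻⁸ mol L⁻¹
[CO₃²⁻] = 3s = 2.66×10⁻⁷ mol L⁻¹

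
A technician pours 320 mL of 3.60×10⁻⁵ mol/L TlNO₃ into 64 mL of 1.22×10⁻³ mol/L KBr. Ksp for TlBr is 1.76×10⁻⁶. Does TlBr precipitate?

No

Total volume after mixing = 320 + 64 = 384 mL.
[Tl⁺] = (3.60×10⁻⁵)(320)/384 = 3.00×10⁻⁵ mol/L
[Br⁻] = (1.22×10⁻³)(64)/384 = 2.03×10⁻⁴ mol/L
Q = [Tl⁺][Br⁻] = 6.10×10⁻⁹
Q = 6.10×10⁻⁹ < Ksp = 1.76×10⁻⁶, so the solution is unsaturated and no precipitate forms.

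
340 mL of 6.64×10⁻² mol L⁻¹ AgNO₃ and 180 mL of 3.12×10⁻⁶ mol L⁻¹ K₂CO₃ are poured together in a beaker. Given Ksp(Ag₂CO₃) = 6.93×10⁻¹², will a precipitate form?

After mixing, V = 340 mL + 180 mL = 520 mL.
[Ag⁺] = (6.64×10⁻²)(340)/520 = 4.34×10⁻² mol L⁻¹
[CO₃²⁻] = (3.12×10⁻⁶)(180)/520 = 1.08×10⁻⁶ mol L⁻¹
Q = [Ag⁺]^2[CO₃²⁻] = 2.04×10⁻⁹
Since Q (2.04×10⁻⁹) exceeds Ksp (6.93×10⁻¹²), Ag₂CO₃ will precipitate.

Yes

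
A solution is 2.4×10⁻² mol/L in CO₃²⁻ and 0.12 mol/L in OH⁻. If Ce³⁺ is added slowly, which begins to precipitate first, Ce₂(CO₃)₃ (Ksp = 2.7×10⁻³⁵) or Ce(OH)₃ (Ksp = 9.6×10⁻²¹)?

A salt starts to precipitate once the ion product Q reaches its Ksp.
For Ce₂(CO₃)₃: [Ce³⁺] = (Ksp/[CO₃²⁻]^3)^(1/2) = 1.4×10⁻¹⁵ mol/L
For Ce(OH)₃: [Ce³⁺] = (Ksp/[OH⁻]^3) = 5.6×10⁻¹⁸ mol/L
Ce(OH)₃ requires the lower [Ce³⁺], so it precipitates first.

Ce(OH)₃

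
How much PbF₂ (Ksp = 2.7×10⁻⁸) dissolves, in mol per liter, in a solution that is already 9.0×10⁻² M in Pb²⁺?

PbF₂(s) ⇌ Pb²⁺(aq) + 2 F⁻(aq)
Let s be the solubility of PbF₂ here. The common ion gives [Pb²⁺] ≈ 9.0×10⁻² M, and [F⁻] = 2s.
Ksp = [Pb²⁺][F⁻]^2 = (9.0×10⁻²)(2s)^2
(2s)^2 = 2.7×10⁻⁸ / (9.0×10⁻²) = 3.0×10⁻⁷
s = 2.7×10⁻⁴ M

2.7×10⁻⁴ M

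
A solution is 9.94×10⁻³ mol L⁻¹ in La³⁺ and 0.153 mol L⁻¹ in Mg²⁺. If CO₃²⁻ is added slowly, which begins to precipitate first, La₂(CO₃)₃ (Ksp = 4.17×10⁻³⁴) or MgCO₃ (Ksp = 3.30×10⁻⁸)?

La₂(CO₃)₃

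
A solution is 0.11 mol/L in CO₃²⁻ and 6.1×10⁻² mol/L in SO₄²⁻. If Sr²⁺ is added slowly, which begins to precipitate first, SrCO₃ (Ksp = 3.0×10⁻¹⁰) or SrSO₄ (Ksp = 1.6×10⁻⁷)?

SrCO₃

A salt starts to precipitate once the ion product Q reaches its Ksp.
For SrCO₃: [Sr²⁺] = (Ksp/[CO₃²⁻]) = 2.7×10⁻⁹ mol/L
For SrSO₄: [Sr²⁺] = (Ksp/[SO₄²⁻]) = 2.6×10⁻⁶ mol/L
Since SrCO₃ needs less Sr²⁺ to reach saturation, it precipitates first.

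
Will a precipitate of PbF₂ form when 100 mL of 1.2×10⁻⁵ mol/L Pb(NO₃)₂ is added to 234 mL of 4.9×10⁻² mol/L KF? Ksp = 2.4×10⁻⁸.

No

After mixing, V = 100 mL + 234 mL = 334 mL.
[Pb²⁺] = (1.2×10⁻⁵)(100)/334 = 3.6×10⁻⁶ mol/L
[F⁻] = (4.9×10⁻²)(234)/334 = 3.4×10⁻² mol/L
Q = [Pb²⁺][F⁻]^2 = 4.2×10⁻⁹
Since Q (4.2×10⁻⁹) is less than Ksp (2.4×10⁻⁸), no PbF₂ precipitates.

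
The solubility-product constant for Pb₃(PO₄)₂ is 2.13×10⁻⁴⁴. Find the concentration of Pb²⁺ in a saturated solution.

2.17×10⁻⁹ M

Pb₃(PO₄)₂(s) ⇌ 3 Pb²⁺(aq) + 2 PO₄³⁻(aq)
Let s be the molar solubility. Then [Pb²⁺] = 3s and [PO₄³⁻] = 2s.
Ksp = [Pb²⁺]^3[PO₄³⁻]^2 = (3s)^3 · (2s)^2 = 108s^5 = 2.13×10⁻⁴⁴
s = 7.23×10⁻¹⁰ M
[Pb²⁺] = 3s = 2.17×10⁻⁹ M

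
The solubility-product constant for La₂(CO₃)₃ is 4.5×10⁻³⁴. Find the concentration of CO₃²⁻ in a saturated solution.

La₂(CO₃)₃(s) ⇌ 2 La³⁺(aq) + 3 CO₃²⁻(aq)
Let s be the molar solubility. Then [La³⁺] = 2s and [CO₃²⁻] = 3s.
Ksp = [La³⁺]^2[CO₃²⁻]^3 = (2s)^2 · (3s)^3 = 108s^5 = 4.5×10⁻³⁴
s = 8.4×10⁻⁸ mol/L
[CO₃²⁻] = 3s = 2.5×10⁻⁷ mol/L

2.5×10⁻⁷ M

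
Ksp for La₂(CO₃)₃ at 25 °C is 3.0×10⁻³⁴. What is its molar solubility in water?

7.7×10⁻⁸ M

La₂(CO₃)₃(s) ⇌ 2 La³⁺(aq) + 3 CO₃²⁻(aq)
For each mole of La₂(CO₃)₃ that dissolves per liter, [La³⁺] = 2s and [CO₃²⁻] = 3s; let s denote this solubility.
Ksp = [La³⁺]^2[CO₃²⁻]^3 = (2s)^2 · (3s)^3 = 108s^5
108s^5 = 3.0×10⁻³⁴  ⇒  s^5 = 2.8×10⁻³⁶
Taking the 5th root, s = 7.7×10⁻⁸ mol L⁻¹.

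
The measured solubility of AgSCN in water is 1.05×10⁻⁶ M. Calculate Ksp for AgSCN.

AgSCN(s) ⇌ Ag⁺(aq) + SCN⁻(aq)
With molar solubility s: [Ag⁺] = s, [SCN⁻] = s.
Ksp = [Ag⁺][SCN⁻] = s · s = s^2
Ksp = (1.05×10⁻⁶)^2 = 1.10×10⁻¹²

Ksp = 1.10×10⁻¹²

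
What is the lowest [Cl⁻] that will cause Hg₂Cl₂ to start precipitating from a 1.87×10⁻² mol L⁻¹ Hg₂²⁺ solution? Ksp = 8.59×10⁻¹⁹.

6.78×10⁻⁹ M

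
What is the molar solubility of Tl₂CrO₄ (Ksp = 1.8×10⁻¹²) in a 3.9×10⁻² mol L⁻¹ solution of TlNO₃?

Tl₂CrO₄(s) ⇌ 2 Tl⁺(aq) + CrO₄²⁻(aq)
With Tl⁺ already at 3.9×10⁻² mol L⁻¹ and s small, take [Tl⁺] ≈ 3.9×10⁻² mol L⁻¹ and [CrO₄²⁻] = s.
Ksp = [Tl⁺]^2[CrO₄²⁻] = (3.9×10⁻²)^2s
s = 1.8×10⁻¹² / (3.9×10⁻²)^2 = 1.2×10⁻⁹
s = 1.2×10⁻⁹ mol L⁻¹

1.2×10⁻⁹ M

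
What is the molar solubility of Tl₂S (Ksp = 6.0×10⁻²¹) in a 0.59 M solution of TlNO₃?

1.7×10⁻²⁰ M

Tl₂S(s) ⇌ 2 Tl⁺(aq) + S²⁻(aq)
Tl⁺ is already present at 0.59 M. If s mol/L of Tl₂S dissolves, [S²⁻] = s while [Tl⁺] ≈ 0.59 M.
Ksp = [Tl⁺]^2[S²⁻] = (0.59)^2s
s = 6.0×10⁻²¹ / (0.59)^2 = 1.7×10⁻²⁰
s = 1.7×10⁻²⁰ M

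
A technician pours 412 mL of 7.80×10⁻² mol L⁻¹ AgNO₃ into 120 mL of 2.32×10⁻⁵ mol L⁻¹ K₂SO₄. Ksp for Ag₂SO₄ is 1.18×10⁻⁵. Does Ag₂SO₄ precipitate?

No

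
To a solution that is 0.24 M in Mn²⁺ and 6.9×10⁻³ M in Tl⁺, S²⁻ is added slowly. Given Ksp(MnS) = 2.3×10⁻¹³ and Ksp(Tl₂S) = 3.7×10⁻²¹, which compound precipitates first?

Precipitation of each salt begins when its ion product equals Ksp.
For MnS: [S²⁻] = (Ksp/[Mn²⁺]) = 9.6×10⁻¹³ M
For Tl₂S: [S²⁻] = (Ksp/[Tl⁺]^2) = 7.8×10⁻¹⁷ M
Since Tl₂S needs less S²⁻ to reach saturation, it precipitates first.

Tl₂S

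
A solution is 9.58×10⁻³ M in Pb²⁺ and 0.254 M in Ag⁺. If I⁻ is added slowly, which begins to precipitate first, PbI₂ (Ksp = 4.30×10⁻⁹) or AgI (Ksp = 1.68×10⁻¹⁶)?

AgI

Precipitation begins when Q = Ksp.
For PbI₂: [I⁻] = (Ksp/[Pb²⁺])^(1/2) = 6.70×10⁻⁴ M
For AgI: [I⁻] = (Ksp/[Ag⁺]) = 6.61×10⁻¹⁶ M
The smaller threshold [I⁻] is reached first, so AgI precipitates first.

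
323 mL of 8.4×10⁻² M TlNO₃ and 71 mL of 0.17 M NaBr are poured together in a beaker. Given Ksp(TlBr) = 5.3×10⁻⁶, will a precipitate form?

Yes

After mixing, V = 323 mL + 71 mL = 394 mL.
[Tl⁺] = (8.4×10⁻²)(323)/394 = 6.9×10⁻² M
[Br⁻] = (0.17)(71)/394 = 3.1×10⁻² M
Q = [Tl⁺][Br⁻] = 2.1×10⁻³
Q = 2.1×10⁻³ > Ksp = 5.3×10⁻⁶, so the solution is supersaturated and TlBr precipitates.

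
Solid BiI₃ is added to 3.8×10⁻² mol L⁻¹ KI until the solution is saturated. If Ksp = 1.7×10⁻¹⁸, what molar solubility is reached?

BiI₃(s) ⇌ Bi³⁺(aq) + 3 I⁻(aq)
The solution already contains I⁻ at 3.8×10⁻² mol L⁻¹. Let s be the molar solubility of BiI₃.
[I⁻] ≈ 3.8×10⁻² mol L⁻¹ (common ion dominates); [Bi³⁺] = s.
Ksp = [Bi³⁺][I⁻]^3 = s(3.8×10⁻²)^3
s = 1.7×10⁻¹⁸ / (3.8×10⁻²)^3 = 3.1×10⁻¹⁴
s = 3.1×10⁻¹⁴ mol L⁻¹

3.1×10⁻¹⁴ M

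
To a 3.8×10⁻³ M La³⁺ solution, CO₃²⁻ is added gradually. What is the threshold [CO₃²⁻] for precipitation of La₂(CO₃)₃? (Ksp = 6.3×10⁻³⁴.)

3.5×10⁻¹⁰ M

Precipitation of each salt begins when its ion product equals Ksp.
La₂(CO₃)₃(s) ⇌ 2 La³⁺(aq) + 3 CO₃²⁻(aq)
Ksp = [La³⁺]^2[CO₃²⁻]^3 = [CO₃²⁻]^3(3.8×10⁻³)^2
[CO₃²⁻]^3 = 6.3×10⁻³⁴ / (3.8×10⁻³)^2 = 4.4×10⁻²⁹
[CO₃²⁻] = 3.5×10⁻¹⁰ M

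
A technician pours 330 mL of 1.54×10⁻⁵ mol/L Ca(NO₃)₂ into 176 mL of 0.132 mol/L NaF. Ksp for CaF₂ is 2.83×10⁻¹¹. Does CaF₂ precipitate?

Yes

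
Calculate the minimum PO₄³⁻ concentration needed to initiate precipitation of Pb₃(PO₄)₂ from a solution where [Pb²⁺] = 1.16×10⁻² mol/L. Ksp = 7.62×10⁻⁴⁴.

2.21×10⁻¹⁹ M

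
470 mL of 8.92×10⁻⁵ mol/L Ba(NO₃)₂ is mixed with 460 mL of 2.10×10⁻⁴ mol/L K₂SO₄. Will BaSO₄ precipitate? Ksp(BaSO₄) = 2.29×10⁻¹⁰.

Yes

The combined volume is 930 mL.
[Ba²⁺] = (8.92×10⁻⁵)(470)/930 = 4.51×10⁻⁵ mol/L
[SO₄²⁻] = (2.10×10⁻⁴)(460)/930 = 1.04×10⁻⁴ mol/L
Q = [Ba²⁺][SO₄²⁻] = 4.68×10⁻⁹
Since Q (4.68×10⁻⁹) exceeds Ksp (2.29×10⁻¹⁰), BaSO₄ will precipitate.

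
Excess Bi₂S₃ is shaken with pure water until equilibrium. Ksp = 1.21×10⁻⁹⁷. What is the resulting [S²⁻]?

4.86×10⁻²⁰ M

Bi₂S₃(s) ⇌ 2 Bi³⁺(aq) + 3 S²⁻(aq)
With molar solubility s: [Bi³⁺] = 2s, [S²⁻] = 3s.
Ksp = [Bi³⁺]^2[S²⁻]^3 = (2s)^2 · (3s)^3 = 108s^5 = 1.21×10⁻⁹⁷
s = 1.62×10⁻²⁰ M
[S²⁻] = 3s = 4.86×10⁻²⁰ M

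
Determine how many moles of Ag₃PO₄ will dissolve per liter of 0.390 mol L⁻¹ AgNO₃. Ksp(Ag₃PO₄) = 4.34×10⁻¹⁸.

7.32×10⁻¹⁷ M

Ag₃PO₄(s) ⇌ 3 Ag⁺(aq) + PO₄³⁻(aq)
Let s be the solubility of Ag₃PO₄ here. The common ion gives [Ag⁺] ≈ 0.390 mol L⁻¹, and [PO₄³⁻] = s.
Ksp = [Ag⁺]^3[PO₄³⁻] = (0.390)^3s
s = 4.34×10⁻¹⁸ / (0.390)^3 = 7.32×10⁻¹⁷
s = 7.32×10⁻¹⁷ mol L⁻¹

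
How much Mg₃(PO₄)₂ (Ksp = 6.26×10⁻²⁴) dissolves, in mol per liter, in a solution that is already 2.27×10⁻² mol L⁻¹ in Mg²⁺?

Mg₃(PO₄)₂(s) ⇌ 3 Mg²⁺(aq) + 2 PO₄³⁻(aq)
The solution already contains Mg²⁺ at 2.27×10⁻² mol L⁻¹. Let s be the molar solubility of Mg₃(PO₄)₂.
[Mg²⁺] ≈ 2.27×10⁻² mol L⁻¹ (common ion dominates); [PO₄³⁻] = 2s.
Ksp = [Mg²⁺]^3[PO₄³⁻]^2 = (2.27×10⁻²)^3(2s)^2
(2s)^2 = 6.26×10⁻²⁴ / (2.27×10⁻²)^3 = 5.35×10⁻¹⁹
s = 3.66×10⁻¹⁰ mol L⁻¹

3.66×10⁻¹⁰ M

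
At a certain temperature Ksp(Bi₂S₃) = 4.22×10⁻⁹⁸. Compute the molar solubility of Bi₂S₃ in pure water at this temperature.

Bi₂S₃(s) ⇌ 2 Bi³⁺(aq) + 3 S²⁻(aq)
If s mol/L of Bi₂S₃ dissolves, [Bi³⁺] = 2s and [S²⁻] = 3s.
Ksp = [Bi³⁺]^2[S²⁻]^3 = (2s)^2 · (3s)^3 = 108s^5
108s^5 = 4.22×10⁻⁹⁸  ⇒  s^5 = 3.91×10⁻¹⁰⁰
Taking the 5th root, s = 1.31×10⁻²⁰ mol/L.

1.31×10⁻²⁰ M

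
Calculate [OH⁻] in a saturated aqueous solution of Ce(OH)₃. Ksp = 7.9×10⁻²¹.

Ce(OH)₃(s) ⇌ Ce³⁺(aq) + 3 OH⁻(aq)
Call the molar solubility s, so that [Ce³⁺] = s and [OH⁻] = 3s.
Ksp = [Ce³⁺][OH⁻]^3 = s · (3s)^3 = 27s^4 = 7.9×10⁻²¹
s = 4.1×10⁻⁶ mol L⁻¹
[OH⁻] = 3s = 1.2×10⁻⁵ mol L⁻¹

1.2×10⁻⁵ M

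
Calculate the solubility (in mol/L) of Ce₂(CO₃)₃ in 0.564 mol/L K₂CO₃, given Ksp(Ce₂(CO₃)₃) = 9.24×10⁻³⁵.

Ce₂(CO₃)₃(s) ⇌ 2 Ce³⁺(aq) + 3 CO₃²⁻(aq)
With CO₃²⁻ already at 0.564 mol/L and s small, take [CO₃²⁻] ≈ 0.564 mol/L and [Ce³⁺] = 2s.
Ksp = [Ce³⁺]^2[CO₃²⁻]^3 = (2s)^2(0.564)^3
(2s)^2 = 9.24×10⁻³⁵ / (0.564)^3 = 5.15×10⁻³⁴
s = 1.13×10⁻¹⁷ mol/L

1.13×10⁻¹⁷ M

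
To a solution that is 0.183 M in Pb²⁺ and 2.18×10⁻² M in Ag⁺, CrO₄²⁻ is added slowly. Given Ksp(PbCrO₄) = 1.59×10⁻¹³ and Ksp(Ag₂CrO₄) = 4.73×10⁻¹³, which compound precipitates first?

Each salt precipitates once Q = Ksp for that salt.
For PbCrO₄: [CrO₄²⁻] = (Ksp/[Pb²⁺]) = 8.69×10⁻¹³ M
For Ag₂CrO₄: [CrO₄²⁻] = (Ksp/[Ag⁺]^2) = 9.95×10⁻¹⁰ M
Since PbCrO₄ needs less CrO₄²⁻ to reach saturation, it precipitates first.

PbCrO₄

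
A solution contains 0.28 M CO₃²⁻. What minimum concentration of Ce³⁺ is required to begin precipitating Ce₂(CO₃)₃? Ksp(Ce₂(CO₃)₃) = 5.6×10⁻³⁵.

5.1×10⁻¹⁷ M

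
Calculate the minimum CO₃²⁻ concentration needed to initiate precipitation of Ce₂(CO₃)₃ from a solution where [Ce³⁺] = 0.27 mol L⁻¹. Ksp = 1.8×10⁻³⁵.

Each salt precipitates once Q = Ksp for that salt.
Ce₂(CO₃)₃(s) ⇌ 2 Ce³⁺(aq) + 3 CO₃²⁻(aq)
Ksp = [Ce³⁺]^2[CO₃²⁻]^3 = [CO₃²⁻]^3(0.27)^2
[CO₃²⁻]^3 = 1.8×10⁻³⁵ / (0.27)^2 = 2.5×10⁻³⁴
[CO₃²⁻] = 6.3×10⁻¹² mol L⁻¹

6.3×10⁻¹² M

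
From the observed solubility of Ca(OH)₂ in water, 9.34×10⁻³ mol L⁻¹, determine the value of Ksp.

Ksp = 3.26×10⁻⁶

Ca(OH)₂(s) ⇌ Ca²⁺(aq) + 2 OH⁻(aq)
If s mol/L of Ca(OH)₂ dissolves, [Ca²⁺] = s and [OH⁻] = 2s.
Ksp = [Ca²⁺][OH⁻]^2 = s · (2s)^2 = 4s^3
Ksp = 4 × (9.34×10⁻³)^3 = 3.26×10⁻⁶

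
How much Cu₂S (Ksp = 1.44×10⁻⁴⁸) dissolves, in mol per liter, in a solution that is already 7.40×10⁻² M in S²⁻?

2.21×10⁻²⁴ M

Cu₂S(s) ⇌ 2 Cu⁺(aq) + S²⁻(aq)
The solution already contains S²⁻ at 7.40×10⁻² M. Let s be the molar solubility of Cu₂S.
[S²⁻] ≈ 7.40×10⁻² M (common ion dominates); [Cu⁺] = 2s.
Ksp = [Cu⁺]^2[S²⁻] = (2s)^2(7.40×10⁻²)
(2s)^2 = 1.44×10⁻⁴⁸ / (7.40×10⁻²) = 1.95×10⁻⁴⁷
s = 2.21×10⁻²⁴ M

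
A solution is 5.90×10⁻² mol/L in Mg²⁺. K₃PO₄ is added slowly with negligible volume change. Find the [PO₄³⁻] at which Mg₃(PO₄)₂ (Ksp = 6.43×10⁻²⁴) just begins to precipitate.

A salt starts to precipitate once the ion product Q reaches its Ksp.
Mg₃(PO₄)₂(s) ⇌ 3 Mg²⁺(aq) + 2 PO₄³⁻(aq)
Ksp = [Mg²⁺]^3[PO₄³⁻]^2 = [PO₄³⁻]^2(5.90×10⁻²)^3
[PO₄³⁻]^2 = 6.43×10⁻²⁴ / (5.90×10⁻²)^3 = 3.13×10⁻²⁰
[PO₄³⁻] = 1.77×10⁻¹⁰ mol/L

1.77×10⁻¹⁰ M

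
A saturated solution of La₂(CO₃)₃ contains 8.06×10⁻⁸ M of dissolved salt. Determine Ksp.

Ksp = 3.67×10⁻³⁴

La₂(CO₃)₃(s) ⇌ 2 La³⁺(aq) + 3 CO₃²⁻(aq)
For each mole of La₂(CO₃)₃ that dissolves per liter, [La³⁺] = 2s and [CO₃²⁻] = 3s; let s denote this solubility.
Ksp = [La³⁺]^2[CO₃²⁻]^3 = (2s)^2 · (3s)^3 = 108s^5
Ksp = 108 × (8.06×10⁻⁸)^5 = 3.67×10⁻³⁴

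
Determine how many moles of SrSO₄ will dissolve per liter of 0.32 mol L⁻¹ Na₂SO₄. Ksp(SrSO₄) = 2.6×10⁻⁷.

8.1×10⁻⁷ M

SrSO₄(s) ⇌ Sr²⁺(aq) + SO₄²⁻(aq)
The solution already contains SO₄²⁻ at 0.32 mol L⁻¹. Let s be the molar solubility of SrSO₄.
[SO₄²⁻] ≈ 0.32 mol L⁻¹ (common ion dominates); [Sr²⁺] = s.
Ksp = [Sr²⁺][SO₄²⁻] = s(0.32)
s = 2.6×10⁻⁷ / (0.32) = 8.1×10⁻⁷
s = 8.1×10⁻⁷ mol L⁻¹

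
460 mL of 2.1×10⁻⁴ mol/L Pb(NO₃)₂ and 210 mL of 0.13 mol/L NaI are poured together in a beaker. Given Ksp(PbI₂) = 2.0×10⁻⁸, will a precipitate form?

Yes

Total volume after mixing = 460 + 210 = 670 mL.
[Pb²⁺] = (2.1×10⁻⁴)(460)/670 = 1.4×10⁻⁴ mol/L
[I⁻] = (0.13)(210)/670 = 4.1×10⁻² mol/L
Q = [Pb²⁺][I⁻]^2 = 2.4×10⁻⁷
Since Q (2.4×10⁻⁷) exceeds Ksp (2.0×10⁻⁸), PbI₂ will precipitate.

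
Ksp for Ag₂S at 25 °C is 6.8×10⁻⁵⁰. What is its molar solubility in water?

Ag₂S(s) ⇌ 2 Ag⁺(aq) + S²⁻(aq)
For each mole of Ag₂S that dissolves per liter, [Ag⁺] = 2s and [S²⁻] = s; let s denote this solubility.
Ksp = [Ag⁺]^2[S²⁻] = (2s)^2 · s = 4s^3
4s^3 = 6.8×10⁻⁵⁰  ⇒  s^3 = 1.7×10⁻⁵⁰
s = 2.6×10⁻¹⁷ mol/L

2.6×10⁻¹⁷ M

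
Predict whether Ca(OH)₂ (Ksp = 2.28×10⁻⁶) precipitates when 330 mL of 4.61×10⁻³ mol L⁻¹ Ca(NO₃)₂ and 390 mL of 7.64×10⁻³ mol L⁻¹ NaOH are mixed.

The combined volume is 720 mL.
[Ca²⁺] = (4.61×10⁻³)(330)/720 = 2.11×10⁻³ mol L⁻¹
[OH⁻] = (7.64×10⁻³)(390)/720 = 4.14×10⁻³ mol L⁻¹
Q = [Ca²⁺][OH⁻]^2 = 3.62×10⁻⁸
Q = 3.62×10⁻⁸ < Ksp = 2.28×10⁻⁶, so the solution is unsaturated and no precipitate forms.

No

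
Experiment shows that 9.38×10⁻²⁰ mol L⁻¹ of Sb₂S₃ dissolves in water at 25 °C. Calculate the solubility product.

Sb₂S₃(s) ⇌ 2 Sb³⁺(aq) + 3 S²⁻(aq)
If s mol/L of Sb₂S₃ dissolves, [Sb³⁺] = 2s and [S²⁻] = 3s.
Ksp = [Sb³⁺]^2[S²⁻]^3 = (2s)^2 · (3s)^3 = 108s^5
Ksp = 108 × (9.38×10⁻²⁰)^5 = 7.84×10⁻⁹⁴

Ksp = 7.84×10⁻⁹⁴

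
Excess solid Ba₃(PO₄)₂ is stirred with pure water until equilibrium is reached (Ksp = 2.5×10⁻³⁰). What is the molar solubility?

4.7×10⁻⁷ M

Ba₃(PO₄)₂(s) ⇌ 3 Ba²⁺(aq) + 2 PO₄³⁻(aq)
Let s be the molar solubility. Then [Ba²⁺] = 3s and [PO₄³⁻] = 2s.
Ksp = [Ba²⁺]^3[PO₄³⁻]^2 = (3s)^3 · (2s)^2 = 108s^5
108s^5 = 2.5×10⁻³⁰  ⇒  s^5 = 2.3×10⁻³²
s = (2.3×10⁻³²)^(1/5) = 4.7×10⁻⁷ M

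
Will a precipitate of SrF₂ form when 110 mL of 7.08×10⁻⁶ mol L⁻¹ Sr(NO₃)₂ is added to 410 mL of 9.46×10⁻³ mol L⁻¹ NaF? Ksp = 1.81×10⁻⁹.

No

The combined volume is 520 mL.
[Sr²⁺] = (7.08×10⁻⁶)(110)/520 = 1.50×10⁻⁶ mol L⁻¹
[F⁻] = (9.46×10⁻³)(410)/520 = 7.46×10⁻³ mol L⁻¹
Q = [Sr²⁺][F⁻]^2 = 8.33×10⁻¹¹
Q < Ksp (8.33×10⁻¹¹ vs 1.81×10⁻⁹); the solution remains unsaturated and no precipitate forms.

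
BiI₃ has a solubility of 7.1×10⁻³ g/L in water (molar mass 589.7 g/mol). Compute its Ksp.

Convert to molarity: s = 7.1×10⁻³ / 589.7 = 1.204×10⁻⁵ mol/L
BiI₃(s) ⇌ Bi³⁺(aq) + 3 I⁻(aq)
For each mole of BiI₃ that dissolves per liter, [Bi³⁺] = s and [I⁻] = 3s; let s denote this solubility.
Ksp = [Bi³⁺][I⁻]^3 = s · (3s)^3 = 27s^4
Ksp = 27 × (1.204×10⁻⁵)^4 = 5.7×10⁻¹⁹

Ksp = 5.7×10⁻¹⁹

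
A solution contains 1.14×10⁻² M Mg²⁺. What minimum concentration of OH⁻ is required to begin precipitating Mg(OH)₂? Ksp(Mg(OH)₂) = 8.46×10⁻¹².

2.72×10⁻⁵ M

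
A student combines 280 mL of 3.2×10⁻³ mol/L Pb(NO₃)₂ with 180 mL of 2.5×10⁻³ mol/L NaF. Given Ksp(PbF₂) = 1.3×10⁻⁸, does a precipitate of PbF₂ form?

Total volume after mixing = 280 + 180 = 460 mL.
[Pb²⁺] = (3.2×10⁻³)(280)/460 = 1.9×10⁻³ mol/L
[F⁻] = (2.5×10⁻³)(180)/460 = 9.8×10⁻⁴ mol/L
Q = [Pb²⁺][F⁻]^2 = 1.9×10⁻⁹
Since Q (1.9×10⁻⁹) is less than Ksp (1.3×10⁻⁸), no PbF₂ precipitates.

No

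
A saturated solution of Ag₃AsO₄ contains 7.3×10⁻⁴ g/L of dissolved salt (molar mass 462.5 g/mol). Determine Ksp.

Convert to molarity: s = 7.3×10⁻⁴ / 462.5 = 1.578×10⁻⁶ mol/L
Ag₃AsO₄(s) ⇌ 3 Ag⁺(aq) + AsO₄³⁻(aq)
With molar solubility s: [Ag⁺] = 3s, [AsO₄³⁻] = s.
Ksp = [Ag⁺]^3[AsO₄³⁻] = (3s)^3 · s = 27s^4
Ksp = 27 × (1.578×10⁻⁶)^4 = 1.7×10⁻²²

Ksp = 1.7×10⁻²²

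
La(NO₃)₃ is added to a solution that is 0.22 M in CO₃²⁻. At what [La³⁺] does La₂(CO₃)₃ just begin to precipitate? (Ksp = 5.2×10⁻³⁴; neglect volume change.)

Each salt precipitates once Q = Ksp for that salt.
La₂(CO₃)₃(s) ⇌ 2 La³⁺(aq) + 3 CO₃²⁻(aq)
Ksp = [La³⁺]^2[CO₃²⁻]^3 = [La³⁺]^2(0.22)^3
[La³⁺]^2 = 5.2×10⁻³⁴ / (0.22)^3 = 4.9×10⁻³²
[La³⁺] = 2.2×10⁻¹⁶ M

2.2×10⁻¹⁶ M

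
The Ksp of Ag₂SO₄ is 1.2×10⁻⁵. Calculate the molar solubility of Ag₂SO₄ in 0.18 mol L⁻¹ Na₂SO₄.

4.1×10⁻³ M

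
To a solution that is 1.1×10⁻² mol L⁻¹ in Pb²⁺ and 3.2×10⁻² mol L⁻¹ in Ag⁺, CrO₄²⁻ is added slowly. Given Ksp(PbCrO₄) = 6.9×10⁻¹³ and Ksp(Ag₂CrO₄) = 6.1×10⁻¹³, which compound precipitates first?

Each salt precipitates once Q = Ksp for that salt.
For PbCrO₄: [CrO₄²⁻] = (Ksp/[Pb²⁺]) = 6.3×10⁻¹¹ mol L⁻¹
For Ag₂CrO₄: [CrO₄²⁻] = (Ksp/[Ag⁺]^2) = 6.0×10⁻¹⁰ mol L⁻¹
The smaller threshold [CrO₄²⁻] is reached first, so PbCrO₄ precipitates first.

PbCrO₄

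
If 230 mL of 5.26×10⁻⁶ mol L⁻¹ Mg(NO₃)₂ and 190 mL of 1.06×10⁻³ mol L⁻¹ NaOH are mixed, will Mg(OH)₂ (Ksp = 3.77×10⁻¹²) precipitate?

The combined volume is 420 mL.
[Mg²⁺] = (5.26×10⁻⁶)(230)/420 = 2.88×10⁻⁶ mol L⁻¹
[OH⁻] = (1.06×10⁻³)(190)/420 = 4.80×10⁻⁴ mol L⁻¹
Q = [Mg²⁺][OH⁻]^2 = 6.62×10⁻¹³
Since Q (6.62×10⁻¹³) is less than Ksp (3.77×10⁻¹²), no Mg(OH)₂ precipitates.

No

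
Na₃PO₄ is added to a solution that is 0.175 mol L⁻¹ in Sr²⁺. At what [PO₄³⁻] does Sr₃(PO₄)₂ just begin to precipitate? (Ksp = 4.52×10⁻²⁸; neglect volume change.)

2.90×10⁻¹³ M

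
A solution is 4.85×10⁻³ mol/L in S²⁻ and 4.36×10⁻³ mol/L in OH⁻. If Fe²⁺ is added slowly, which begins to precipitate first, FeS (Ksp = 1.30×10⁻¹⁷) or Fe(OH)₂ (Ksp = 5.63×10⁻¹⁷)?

The threshold for precipitation is Q = Ksp.
For FeS: [Fe²⁺] = (Ksp/[S²⁻]) = 2.68×10⁻¹⁵ mol/L
For Fe(OH)₂: [Fe²⁺] = (Ksp/[OH⁻]^2) = 2.96×10⁻¹² mol/L
FeS requires the lower [Fe²⁺], so it precipitates first.

FeS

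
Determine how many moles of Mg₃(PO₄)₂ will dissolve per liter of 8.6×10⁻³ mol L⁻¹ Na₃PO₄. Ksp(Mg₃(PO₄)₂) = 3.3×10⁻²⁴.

1.2×10⁻⁷ M

Mg₃(PO₄)₂(s) ⇌ 3 Mg²⁺(aq) + 2 PO₄³⁻(aq)
PO₄³⁻ is already present at 8.6×10⁻³ mol L⁻¹. If s mol/L of Mg₃(PO₄)₂ dissolves, [Mg²⁺] = 3s while [PO₄³⁻] ≈ 8.6×10⁻³ mol L⁻¹.
Ksp = [Mg²⁺]^3[PO₄³⁻]^2 = (3s)^3(8.6×10⁻³)^2
(3s)^3 = 3.3×10⁻²⁴ / (8.6×10⁻³)^2 = 4.5×10⁻²⁰
s = 1.2×10⁻⁷ mol L⁻¹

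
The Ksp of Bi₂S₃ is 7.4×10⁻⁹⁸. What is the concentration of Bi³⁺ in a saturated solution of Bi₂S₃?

Bi₂S₃(s) ⇌ 2 Bi³⁺(aq) + 3 S²⁻(aq)
If s mol/L of Bi₂S₃ dissolves, [Bi³⁺] = 2s and [S²⁻] = 3s.
Ksp = [Bi³⁺]^2[S²⁻]^3 = (2s)^2 · (3s)^3 = 108s^5 = 7.4×10⁻⁹⁸
s = 1.5×10⁻²⁰ mol L⁻¹
[Bi³⁺] = 2s = 2.9×10⁻²⁰ mol L⁻¹

2.9×10⁻²⁰ M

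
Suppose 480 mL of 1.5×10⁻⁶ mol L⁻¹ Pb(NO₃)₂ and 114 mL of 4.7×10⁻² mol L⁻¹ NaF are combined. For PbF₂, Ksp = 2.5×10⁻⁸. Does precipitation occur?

No

The combined volume is 594 mL.
[Pb²⁺] = (1.5×10⁻⁶)(480)/594 = 1.2×10⁻⁶ mol L⁻¹
[F⁻] = (4.7×10⁻²)(114)/594 = 9.0×10⁻³ mol L⁻¹
Q = [Pb²⁺][F⁻]^2 = 9.9×10⁻¹¹
Since Q (9.9×10⁻¹¹) is less than Ksp (2.5×10⁻⁸), no PbF₂ precipitates.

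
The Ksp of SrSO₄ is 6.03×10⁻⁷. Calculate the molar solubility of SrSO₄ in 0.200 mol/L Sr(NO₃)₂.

3.02×10⁻⁶ M

SrSO₄(s) ⇌ Sr²⁺(aq) + SO₄²⁻(aq)
Let s be the solubility of SrSO₄ here. The common ion gives [Sr²⁺] ≈ 0.200 mol/L, and [SO₄²⁻] = s.
Ksp = [Sr²⁺][SO₄²⁻] = (0.200)s
s = 6.03×10⁻⁷ / (0.200) = 3.02×10⁻⁶
s = 3.02×10⁻⁶ mol/L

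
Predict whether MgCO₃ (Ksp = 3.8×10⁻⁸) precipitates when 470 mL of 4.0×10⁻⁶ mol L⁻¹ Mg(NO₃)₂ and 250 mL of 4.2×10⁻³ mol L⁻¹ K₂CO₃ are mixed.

After mixing, V = 470 mL + 250 mL = 720 mL.
[Mg²⁺] = (4.0×10⁻⁶)(470)/720 = 2.6×10⁻⁶ mol L⁻¹
[CO₃²⁻] = (4.2×10⁻³)(250)/720 = 1.5×10⁻³ mol L⁻¹
Q = [Mg²⁺][CO₃²⁻] = 3.8×10⁻⁹
Q < Ksp (3.8×10⁻⁹ vs 3.8×10⁻⁸); the solution remains unsaturated and no precipitate forms.

No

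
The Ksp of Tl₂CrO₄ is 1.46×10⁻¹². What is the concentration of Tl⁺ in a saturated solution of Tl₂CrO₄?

Tl₂CrO₄(s) ⇌ 2 Tl⁺(aq) + CrO₄²⁻(aq)
With molar solubility s: [Tl⁺] = 2s, [CrO₄²⁻] = s.
Ksp = [Tl⁺]^2[CrO₄²⁻] = (2s)^2 · s = 4s^3 = 1.46×10⁻¹²
s = 7.15×10⁻⁵ mol L⁻¹
[Tl⁺] = 2s = 1.43×10⁻⁴ mol L⁻¹

1.43×10⁻⁴ M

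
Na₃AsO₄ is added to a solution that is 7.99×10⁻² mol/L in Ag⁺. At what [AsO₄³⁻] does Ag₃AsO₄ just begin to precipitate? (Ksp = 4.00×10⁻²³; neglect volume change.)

A salt starts to precipitate once the ion product Q reaches its Ksp.
Ag₃AsO₄(s) ⇌ 3 Ag⁺(aq) + AsO₄³⁻(aq)
Ksp = [Ag⁺]^3[AsO₄³⁻] = [AsO₄³⁻](7.99×10⁻²)^3
[AsO₄³⁻] = 4.00×10⁻²³ / (7.99×10⁻²)^3 = 7.84×10⁻²⁰
[AsO₄³⁻] = 7.84×10⁻²⁰ mol/L

7.84×10⁻²⁰ M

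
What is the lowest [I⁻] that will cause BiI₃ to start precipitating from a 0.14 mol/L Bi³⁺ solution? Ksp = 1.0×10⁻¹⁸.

Precipitation of each salt begins when its ion product equals Ksp.
BiI₃(s) ⇌ Bi³⁺(aq) + 3 I⁻(aq)
Ksp = [Bi³⁺][I⁻]^3 = [I⁻]^3(0.14)
[I⁻]^3 = 1.0×10⁻¹⁸ / (0.14) = 7.1×10⁻¹⁸
[I⁻] = 1.9×10⁻⁶ mol/L

1.9×10⁻⁶ M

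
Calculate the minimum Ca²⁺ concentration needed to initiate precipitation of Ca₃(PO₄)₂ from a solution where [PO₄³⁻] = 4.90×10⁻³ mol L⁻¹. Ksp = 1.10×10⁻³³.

3.58×10⁻¹⁰ M

Each salt precipitates once Q = Ksp for that salt.
Ca₃(PO₄)₂(s) ⇌ 3 Ca²⁺(aq) + 2 PO₄³⁻(aq)
Ksp = [Ca²⁺]^3[PO₄³⁻]^2 = [Ca²⁺]^3(4.90×10⁻³)^2
[Ca²⁺]^3 = 1.10×10⁻³³ / (4.90×10⁻³)^2 = 4.58×10⁻²⁹
[Ca²⁺] = 3.58×10⁻¹⁰ mol L⁻¹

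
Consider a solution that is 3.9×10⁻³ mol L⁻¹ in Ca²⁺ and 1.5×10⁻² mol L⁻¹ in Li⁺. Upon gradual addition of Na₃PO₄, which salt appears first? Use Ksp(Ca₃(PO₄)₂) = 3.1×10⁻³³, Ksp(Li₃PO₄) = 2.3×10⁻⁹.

Ca₃(PO₄)₂

Each salt precipitates once Q = Ksp for that salt.
For Ca₃(PO₄)₂: [PO₄³⁻] = (Ksp/[Ca²⁺]^3)^(1/2) = 2.3×10⁻¹³ mol L⁻¹
For Li₃PO₄: [PO₄³⁻] = (Ksp/[Li⁺]^3) = 6.8×10⁻⁴ mol L⁻¹
The smaller threshold [PO₄³⁻] is reached first, so Ca₃(PO₄)₂ precipitates first.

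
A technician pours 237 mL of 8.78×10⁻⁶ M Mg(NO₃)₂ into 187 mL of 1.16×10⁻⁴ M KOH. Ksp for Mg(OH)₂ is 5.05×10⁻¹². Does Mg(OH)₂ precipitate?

Total volume after mixing = 237 + 187 = 424 mL.
[Mg²⁺] = (8.78×10⁻⁶)(237)/424 = 4.91×10⁻⁶ M
[OH⁻] = (1.16×10⁻⁴)(187)/424 = 5.12×10⁻⁵ M
Q = [Mg²⁺][OH⁻]^2 = 1.28×10⁻¹⁴
Q < Ksp (1.28×10⁻¹⁴ vs 5.05×10⁻¹²); the solution remains unsaturated and no precipitate forms.

No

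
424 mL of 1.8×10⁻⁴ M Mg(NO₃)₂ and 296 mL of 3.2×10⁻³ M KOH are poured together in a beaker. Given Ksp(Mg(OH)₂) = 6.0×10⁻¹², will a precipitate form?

Yes

Total volume after mixing = 424 + 296 = 720 mL.
[Mg²⁺] = (1.8×10⁻⁴)(424)/720 = 1.1×10⁻⁴ M
[OH⁻] = (3.2×10⁻³)(296)/720 = 1.3×10⁻³ M
Q = [Mg²⁺][OH⁻]^2 = 1.8×10⁻¹⁰
Q = 1.8×10⁻¹⁰ > Ksp = 6.0×10⁻¹², so the solution is supersaturated and Mg(OH)₂ precipitates.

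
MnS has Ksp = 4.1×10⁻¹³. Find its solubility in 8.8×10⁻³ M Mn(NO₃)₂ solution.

4.7×10⁻¹¹ M

MnS(s) ⇌ Mn²⁺(aq) + S²⁻(aq)
The solution already contains Mn²⁺ at 8.8×10⁻³ M. Let s be the molar solubility of MnS.
[Mn²⁺] ≈ 8.8×10⁻³ M (common ion dominates); [S²⁻] = s.
Ksp = [Mn²⁺][S²⁻] = (8.8×10⁻³)s
s = 4.1×10⁻¹³ / (8.8×10⁻³) = 4.7×10⁻¹¹
s = 4.7×10⁻¹¹ M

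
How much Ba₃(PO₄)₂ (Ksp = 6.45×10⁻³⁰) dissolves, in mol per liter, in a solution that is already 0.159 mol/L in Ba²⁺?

Ba₃(PO₄)₂(s) ⇌ 3 Ba²⁺(aq) + 2 PO₄³⁻(aq)
The solution already contains Ba²⁺ at 0.159 mol/L. Let s be the molar solubility of Ba₃(PO₄)₂.
[Ba²⁺] ≈ 0.159 mol/L (common ion dominates); [PO₄³⁻] = 2s.
Ksp = [Ba²⁺]^3[PO₄³⁻]^2 = (0.159)^3(2s)^2
(2s)^2 = 6.45×10⁻³⁰ / (0.159)^3 = 1.60×10⁻²⁷
s = 2.00×10⁻¹⁴ mol/L

2.00×10⁻¹⁴ M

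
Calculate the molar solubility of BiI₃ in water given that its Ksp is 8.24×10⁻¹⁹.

BiI₃(s) ⇌ Bi³⁺(aq) + 3 I⁻(aq)
Call the molar solubility s, so that [Bi³⁺] = s and [I⁻] = 3s.
Ksp = [Bi³⁺][I⁻]^3 = s · (3s)^3 = 27s^4
27s^4 = 8.24×10⁻¹⁹  ⇒  s^4 = 3.05×10⁻²⁰
s = 1.32×10⁻⁵ mol/L

1.32×10⁻⁵ M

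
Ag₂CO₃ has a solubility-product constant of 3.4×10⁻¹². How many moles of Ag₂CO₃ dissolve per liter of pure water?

9.5×10⁻⁵ M

Ag₂CO₃(s) ⇌ 2 Ag⁺(aq) + CO₃²⁻(aq)
If s mol/L of Ag₂CO₃ dissolves, [Ag⁺] = 2s and [CO₃²⁻] = s.
Ksp = [Ag⁺]^2[CO₃²⁻] = (2s)^2 · s = 4s^3
4s^3 = 3.4×10⁻¹²  ⇒  s^3 = 8.5×10⁻¹³
s = 9.5×10⁻⁵ mol L⁻¹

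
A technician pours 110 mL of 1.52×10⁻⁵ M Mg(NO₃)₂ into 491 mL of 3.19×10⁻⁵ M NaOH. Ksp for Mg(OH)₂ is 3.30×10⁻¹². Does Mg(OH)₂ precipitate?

No

Total volume after mixing = 110 + 491 = 601 mL.
[Mg²⁺] = (1.52×10⁻⁵)(110)/601 = 2.78×10⁻⁶ M
[OH⁻] = (3.19×10⁻⁵)(491)/601 = 2.61×10⁻⁵ M
Q = [Mg²⁺][OH⁻]^2 = 1.89×10⁻¹⁵
Q < Ksp (1.89×10⁻¹⁵ vs 3.30×10⁻¹²); the solution remains unsaturated and no precipitate forms.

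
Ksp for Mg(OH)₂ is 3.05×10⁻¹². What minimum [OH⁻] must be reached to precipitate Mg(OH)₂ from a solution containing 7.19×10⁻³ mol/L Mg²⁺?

Precipitation of each salt begins when its ion product equals Ksp.
Mg(OH)₂(s) ⇌ Mg²⁺(aq) + 2 OH⁻(aq)
Ksp = [Mg²⁺][OH⁻]^2 = [OH⁻]^2(7.19×10⁻³)
[OH⁻]^2 = 3.05×10⁻¹² / (7.19×10⁻³) = 4.24×10⁻¹⁰
[OH⁻] = 2.06×10⁻⁵ mol/L

2.06×10⁻⁵ M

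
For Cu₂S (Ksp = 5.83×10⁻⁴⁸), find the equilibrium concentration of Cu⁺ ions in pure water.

Cu₂S(s) ⇌ 2 Cu⁺(aq) + S²⁻(aq)
For each mole of Cu₂S that dissolves per liter, [Cu⁺] = 2s and [S²⁻] = s; let s denote this solubility.
Ksp = [Cu⁺]^2[S²⁻] = (2s)^2 · s = 4s^3 = 5.83×10⁻⁴⁸
s = 1.13×10⁻¹⁶ mol L⁻¹
[Cu⁺] = 2s = 2.27×10⁻¹⁶ mol L⁻¹

2.27×10⁻¹⁶ M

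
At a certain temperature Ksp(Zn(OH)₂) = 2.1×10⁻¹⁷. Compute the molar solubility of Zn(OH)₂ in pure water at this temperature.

Zn(OH)₂(s) ⇌ Zn²⁺(aq) + 2 OH⁻(aq)
Call the molar solubility s, so that [Zn²⁺] = s and [OH⁻] = 2s.
Ksp = [Zn²⁺][OH⁻]^2 = s · (2s)^2 = 4s^3
4s^3 = 2.1×10⁻¹⁷  ⇒  s^3 = 5.3×10⁻¹⁸
s = (5.3×10⁻¹⁸)^(1/3) = 1.7×10⁻⁶ mol L⁻¹

1.7×10⁻⁶ M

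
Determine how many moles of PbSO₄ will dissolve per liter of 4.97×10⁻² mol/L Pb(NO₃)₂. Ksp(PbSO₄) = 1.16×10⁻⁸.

2.33×10⁻⁷ M

PbSO₄(s) ⇌ Pb²⁺(aq) + SO₄²⁻(aq)
Pb²⁺ is already present at 4.97×10⁻² mol/L. If s mol/L of PbSO₄ dissolves, [SO₄²⁻] = s while [Pb²⁺] ≈ 4.97×10⁻² mol/L.
Ksp = [Pb²⁺][SO₄²⁻] = (4.97×10⁻²)s
s = 1.16×10⁻⁸ / (4.97×10⁻²) = 2.33×10⁻⁷
s = 2.33×10⁻⁷ mol/L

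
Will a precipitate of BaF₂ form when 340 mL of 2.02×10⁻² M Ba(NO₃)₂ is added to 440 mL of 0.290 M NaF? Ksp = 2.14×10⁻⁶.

Yes

The combined volume is 780 mL.
[Ba²⁺] = (2.02×10⁻²)(340)/780 = 8.81×10⁻³ M
[F⁻] = (0.290)(440)/780 = 0.164 M
Q = [Ba²⁺][F⁻]^2 = 2.36×10⁻⁴
Since Q (2.36×10⁻⁴) exceeds Ksp (2.14×10⁻⁶), BaF₂ will precipitate.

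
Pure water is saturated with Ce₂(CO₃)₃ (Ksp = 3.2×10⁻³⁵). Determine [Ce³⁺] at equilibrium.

Ce₂(CO₃)₃(s) ⇌ 2 Ce³⁺(aq) + 3 CO₃²⁻(aq)
Call the molar solubility s, so that [Ce³⁺] = 2s and [CO₃²⁻] = 3s.
Ksp = [Ce³⁺]^2[CO₃²⁻]^3 = (2s)^2 · (3s)^3 = 108s^5 = 3.2×10⁻³⁵
s = 4.9×10⁻⁸ mol/L
[Ce³⁺] = 2s = 9.9×10⁻⁸ mol/L

9.9×10⁻⁸ M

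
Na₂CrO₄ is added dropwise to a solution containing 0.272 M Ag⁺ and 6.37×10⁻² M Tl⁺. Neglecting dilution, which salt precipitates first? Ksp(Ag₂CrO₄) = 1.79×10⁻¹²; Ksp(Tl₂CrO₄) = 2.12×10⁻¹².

A salt starts to precipitate once the ion product Q reaches its Ksp.
For Ag₂CrO₄: [CrO₄²⁻] = (Ksp/[Ag⁺]^2) = 2.42×10⁻¹¹ M
For Tl₂CrO₄: [CrO₄²⁻] = (Ksp/[Tl⁺]^2) = 5.22×10⁻¹⁰ M
Since Ag₂CrO₄ needs less CrO₄²⁻ to reach saturation, it precipitates first.

Ag₂CrO₄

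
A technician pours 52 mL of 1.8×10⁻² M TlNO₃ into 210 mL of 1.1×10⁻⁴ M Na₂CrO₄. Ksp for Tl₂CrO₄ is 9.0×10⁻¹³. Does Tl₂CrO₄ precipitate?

Yes

Total volume after mixing = 52 + 210 = 262 mL.
[Tl⁺] = (1.8×10⁻²)(52)/262 = 3.6×10⁻³ M
[CrO₄²⁻] = (1.1×10⁻⁴)(210)/262 = 8.8×10⁻⁵ M
Q = [Tl⁺]^2[CrO₄²⁻] = 1.1×10⁻⁹
Because Q > Ksp (1.1×10⁻⁹ vs 9.0×10⁻¹³), a precipitate of Tl₂CrO₄ forms.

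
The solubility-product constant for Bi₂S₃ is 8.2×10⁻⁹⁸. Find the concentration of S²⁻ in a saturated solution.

Bi₂S₃(s) ⇌ 2 Bi³⁺(aq) + 3 S²⁻(aq)
Call the molar solubility s, so that [Bi³⁺] = 2s and [S²⁻] = 3s.
Ksp = [Bi³⁺]^2[S²⁻]^3 = (2s)^2 · (3s)^3 = 108s^5 = 8.2×10⁻⁹⁸
s = 1.5×10⁻²⁰ M
[S²⁻] = 3s = 4.5×10⁻²⁰ M

4.5×10⁻²⁰ M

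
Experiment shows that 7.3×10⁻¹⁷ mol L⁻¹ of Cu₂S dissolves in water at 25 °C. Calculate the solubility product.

Cu₂S(s) ⇌ 2 Cu⁺(aq) + S²⁻(aq)
Let s be the molar solubility. Then [Cu⁺] = 2s and [S²⁻] = s.
Ksp = [Cu⁺]^2[S²⁻] = (2s)^2 · s = 4s^3
Ksp = 4 × (7.3×10⁻¹⁷)^3 = 1.6×10⁻⁴⁸

Ksp = 1.6×10⁻⁴⁸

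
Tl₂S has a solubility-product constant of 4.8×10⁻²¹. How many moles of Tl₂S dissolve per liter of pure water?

1.1×10⁻⁷ M

Tl₂S(s) ⇌ 2 Tl⁺(aq) + S²⁻(aq)
Call the molar solubility s, so that [Tl⁺] = 2s and [S²⁻] = s.
Ksp = [Tl⁺]^2[S²⁻] = (2s)^2 · s = 4s^3
4s^3 = 4.8×10⁻²¹  ⇒  s^3 = 1.2×10⁻²¹
s = 1.1×10⁻⁷ mol/L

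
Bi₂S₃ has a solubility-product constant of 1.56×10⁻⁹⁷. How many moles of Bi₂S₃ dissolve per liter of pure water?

Bi₂S₃(s) ⇌ 2 Bi³⁺(aq) + 3 S²⁻(aq)
Call the molar solubility s, so that [Bi³⁺] = 2s and [S²⁻] = 3s.
Ksp = [Bi³⁺]^2[S²⁻]^3 = (2s)^2 · (3s)^3 = 108s^5
108s^5 = 1.56×10⁻⁹⁷  ⇒  s^5 = 1.44×10⁻⁹⁹
s = 1.71×10⁻²⁰ M

1.71×10⁻²⁰ M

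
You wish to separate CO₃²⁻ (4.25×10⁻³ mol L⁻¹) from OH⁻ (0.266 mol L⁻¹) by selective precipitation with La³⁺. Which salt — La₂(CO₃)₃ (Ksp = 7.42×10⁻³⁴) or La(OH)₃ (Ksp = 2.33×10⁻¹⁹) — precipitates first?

La(OH)₃

The threshold for precipitation is Q = Ksp.
For La₂(CO₃)₃: [La³⁺] = (Ksp/[CO₃²⁻]^3)^(1/2) = 9.83×10⁻¹⁴ mol L⁻¹
For La(OH)₃: [La³⁺] = (Ksp/[OH⁻]^3) = 1.24×10⁻¹⁷ mol L⁻¹
Since La(OH)₃ needs less La³⁺ to reach saturation, it precipitates first.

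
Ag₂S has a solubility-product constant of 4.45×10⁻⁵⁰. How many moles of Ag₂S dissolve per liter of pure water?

2.23×10⁻¹⁷ M

Ag₂S(s) ⇌ 2 Ag⁺(aq) + S²⁻(aq)
Call the molar solubility s, so that [Ag⁺] = 2s and [S²⁻] = s.
Ksp = [Ag⁺]^2[S²⁻] = (2s)^2 · s = 4s^3
4s^3 = 4.45×10⁻⁵⁰  ⇒  s^3 = 1.11×10⁻⁵⁰
s = (1.11×10⁻⁵⁰)^(1/3) = 2.23×10⁻¹⁷ mol/L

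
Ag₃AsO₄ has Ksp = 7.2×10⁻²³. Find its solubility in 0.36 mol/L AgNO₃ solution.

1.5×10⁻²¹ M

Ag₃AsO₄(s) ⇌ 3 Ag⁺(aq) + AsO₄³⁻(aq)
Ag⁺ is already present at 0.36 mol/L. If s mol/L of Ag₃AsO₄ dissolves, [AsO₄³⁻] = s while [Ag⁺] ≈ 0.36 mol/L.
Ksp = [Ag⁺]^3[AsO₄³⁻] = (0.36)^3s
s = 7.2×10⁻²³ / (0.36)^3 = 1.5×10⁻²¹
s = 1.5×10⁻²¹ mol/L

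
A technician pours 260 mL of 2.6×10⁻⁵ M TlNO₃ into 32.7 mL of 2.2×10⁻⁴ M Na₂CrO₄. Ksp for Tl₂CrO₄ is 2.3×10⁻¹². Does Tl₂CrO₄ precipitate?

Total volume after mixing = 260 + 32.7 = 292.7 mL.
[Tl⁺] = (2.6×10⁻⁵)(260)/292.7 = 2.3×10⁻⁵ M
[CrO₄²⁻] = (2.2×10⁻⁴)(32.7)/292.7 = 2.5×10⁻⁵ M
Q = [Tl⁺]^2[CrO₄²⁻] = 1.3×10⁻¹⁴
Q < Ksp (1.3×10⁻¹⁴ vs 2.3×10⁻¹²); the solution remains unsaturated and no precipitate forms.

No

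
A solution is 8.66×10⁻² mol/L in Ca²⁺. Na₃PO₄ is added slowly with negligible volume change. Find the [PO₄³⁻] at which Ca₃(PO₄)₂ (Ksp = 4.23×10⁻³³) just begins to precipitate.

A salt starts to precipitate once the ion product Q reaches its Ksp.
Ca₃(PO₄)₂(s) ⇌ 3 Ca²⁺(aq) + 2 PO₄³⁻(aq)
Ksp = [Ca²⁺]^3[PO₄³⁻]^2 = [PO₄³⁻]^2(8.66×10⁻²)^3
[PO₄³⁻]^2 = 4.23×10⁻³³ / (8.66×10⁻²)^3 = 6.51×10⁻³⁰
[PO₄³⁻] = 2.55×10⁻¹⁵ mol/L

2.55×10⁻¹⁵ M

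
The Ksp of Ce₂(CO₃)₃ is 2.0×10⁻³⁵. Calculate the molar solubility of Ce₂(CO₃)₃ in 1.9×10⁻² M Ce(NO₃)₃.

1.3×10⁻¹¹ M

Ce₂(CO₃)₃(s) ⇌ 2 Ce³⁺(aq) + 3 CO₃²⁻(aq)
Let s be the solubility of Ce₂(CO₃)₃ here. The common ion gives [Ce³⁺] ≈ 1.9×10⁻² M, and [CO₃²⁻] = 3s.
Ksp = [Ce³⁺]^2[CO₃²⁻]^3 = (1.9×10⁻²)^2(3s)^3
(3s)^3 = 2.0×10⁻³⁵ / (1.9×10⁻²)^2 = 5.5×10⁻³²
s = 1.3×10⁻¹¹ M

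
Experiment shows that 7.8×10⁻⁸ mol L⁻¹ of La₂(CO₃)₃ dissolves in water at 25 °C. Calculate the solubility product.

Ksp = 3.1×10⁻³⁴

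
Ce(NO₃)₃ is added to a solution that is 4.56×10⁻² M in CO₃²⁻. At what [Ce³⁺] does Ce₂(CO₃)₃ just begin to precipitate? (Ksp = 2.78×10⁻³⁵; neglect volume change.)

The threshold for precipitation is Q = Ksp.
Ce₂(CO₃)₃(s) ⇌ 2 Ce³⁺(aq) + 3 CO₃²⁻(aq)
Ksp = [Ce³⁺]^2[CO₃²⁻]^3 = [Ce³⁺]^2(4.56×10⁻²)^3
[Ce³⁺]^2 = 2.78×10⁻³⁵ / (4.56×10⁻²)^3 = 2.93×10⁻³¹
[Ce³⁺] = 5.41×10⁻¹⁶ M

5.41×10⁻¹⁶ M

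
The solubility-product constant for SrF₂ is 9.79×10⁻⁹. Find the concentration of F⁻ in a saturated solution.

2.70×10⁻³ M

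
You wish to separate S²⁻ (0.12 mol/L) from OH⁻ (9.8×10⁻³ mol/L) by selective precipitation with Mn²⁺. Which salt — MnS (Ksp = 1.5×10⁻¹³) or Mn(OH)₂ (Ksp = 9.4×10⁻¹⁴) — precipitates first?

MnS

Precipitation of each salt begins when its ion product equals Ksp.
For MnS: [Mn²⁺] = (Ksp/[S²⁻]) = 1.3×10⁻¹² mol/L
For Mn(OH)₂: [Mn²⁺] = (Ksp/[OH⁻]^2) = 9.8×10⁻¹⁰ mol/L
MnS requires the lower [Mn²⁺], so it precipitates first.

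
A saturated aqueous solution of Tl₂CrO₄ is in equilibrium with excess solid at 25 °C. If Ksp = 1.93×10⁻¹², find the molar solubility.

7.84×10⁻⁵ M

Tl₂CrO₄(s) ⇌ 2 Tl⁺(aq) + CrO₄²⁻(aq)
For each mole of Tl₂CrO₄ that dissolves per liter, [Tl⁺] = 2s and [CrO₄²⁻] = s; let s denote this solubility.
Ksp = [Tl⁺]^2[CrO₄²⁻] = (2s)^2 · s = 4s^3
4s^3 = 1.93×10⁻¹²  ⇒  s^3 = 4.83×10⁻¹³
s = 7.84×10⁻⁵ mol/L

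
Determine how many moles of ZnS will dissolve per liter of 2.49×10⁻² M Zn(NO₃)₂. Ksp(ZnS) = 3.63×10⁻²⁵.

1.46×10⁻²³ M

ZnS(s) ⇌ Zn²⁺(aq) + S²⁻(aq)
With Zn²⁺ already at 2.49×10⁻² M and s small, take [Zn²⁺] ≈ 2.49×10⁻² M and [S²⁻] = s.
Ksp = [Zn²⁺][S²⁻] = (2.49×10⁻²)s
s = 3.63×10⁻²⁵ / (2.49×10⁻²) = 1.46×10⁻²³
s = 1.46×10⁻²³ M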